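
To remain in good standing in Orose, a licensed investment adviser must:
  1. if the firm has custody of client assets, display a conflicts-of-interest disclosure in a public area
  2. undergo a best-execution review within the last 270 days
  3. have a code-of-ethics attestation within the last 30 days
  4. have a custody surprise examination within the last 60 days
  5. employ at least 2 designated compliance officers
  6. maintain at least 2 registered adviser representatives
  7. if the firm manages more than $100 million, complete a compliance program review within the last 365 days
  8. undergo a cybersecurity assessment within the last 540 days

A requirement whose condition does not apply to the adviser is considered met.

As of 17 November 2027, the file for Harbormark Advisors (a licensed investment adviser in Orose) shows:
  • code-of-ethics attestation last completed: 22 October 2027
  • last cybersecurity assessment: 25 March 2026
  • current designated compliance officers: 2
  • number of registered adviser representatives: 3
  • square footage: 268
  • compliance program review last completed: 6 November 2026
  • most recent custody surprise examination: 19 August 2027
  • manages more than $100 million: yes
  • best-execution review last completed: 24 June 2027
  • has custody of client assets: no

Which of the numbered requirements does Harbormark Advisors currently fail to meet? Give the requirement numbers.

1. condition 'has custody of client assets' does not hold → requirement n/a → met
2. best-execution review 146 days ago vs limit 270 → met
3. code-of-ethics attestation 26 days ago vs limit 30 → met
4. custody surprise examination 90 days ago vs limit 60 → not met
5. designated compliance officers 2 ≥ 2 → met
6. registered adviser representatives 3 ≥ 2 → met
7. condition 'manages more than $100 million' holds; compliance program review 376 days ago vs limit 365 → not met
8. cybersecurity assessment 602 days ago vs limit 540 → not met
Not met: 4, 7, 8

4, 7, 8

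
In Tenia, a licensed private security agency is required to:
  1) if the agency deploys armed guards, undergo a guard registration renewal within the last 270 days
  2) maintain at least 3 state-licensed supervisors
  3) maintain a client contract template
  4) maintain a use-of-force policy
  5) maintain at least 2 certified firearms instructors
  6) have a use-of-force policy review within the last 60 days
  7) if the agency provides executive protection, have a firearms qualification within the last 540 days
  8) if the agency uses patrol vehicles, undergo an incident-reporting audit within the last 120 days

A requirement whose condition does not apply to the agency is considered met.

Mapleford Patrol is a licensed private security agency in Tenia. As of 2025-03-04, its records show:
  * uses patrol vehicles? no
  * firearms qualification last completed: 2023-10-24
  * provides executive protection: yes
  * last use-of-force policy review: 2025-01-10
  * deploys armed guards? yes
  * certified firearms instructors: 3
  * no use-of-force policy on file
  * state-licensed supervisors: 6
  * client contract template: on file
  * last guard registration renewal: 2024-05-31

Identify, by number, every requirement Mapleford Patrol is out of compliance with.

1, 4

1. condition 'deploys armed guards' holds; guard registration renewal 277 days ago vs limit 270 → not met
2. state-licensed supervisors 6 ≥ 3 → met
3. client contract template present → met
4. use-of-force policy absent → not met
5. certified firearms instructors 3 ≥ 2 → met
6. use-of-force policy review 53 days ago vs limit 60 → met
7. condition 'provides executive protection' holds; firearms qualification 497 days ago vs limit 540 → met
8. condition 'uses patrol vehicles' does not hold → requirement n/a → met
Not met: 1, 4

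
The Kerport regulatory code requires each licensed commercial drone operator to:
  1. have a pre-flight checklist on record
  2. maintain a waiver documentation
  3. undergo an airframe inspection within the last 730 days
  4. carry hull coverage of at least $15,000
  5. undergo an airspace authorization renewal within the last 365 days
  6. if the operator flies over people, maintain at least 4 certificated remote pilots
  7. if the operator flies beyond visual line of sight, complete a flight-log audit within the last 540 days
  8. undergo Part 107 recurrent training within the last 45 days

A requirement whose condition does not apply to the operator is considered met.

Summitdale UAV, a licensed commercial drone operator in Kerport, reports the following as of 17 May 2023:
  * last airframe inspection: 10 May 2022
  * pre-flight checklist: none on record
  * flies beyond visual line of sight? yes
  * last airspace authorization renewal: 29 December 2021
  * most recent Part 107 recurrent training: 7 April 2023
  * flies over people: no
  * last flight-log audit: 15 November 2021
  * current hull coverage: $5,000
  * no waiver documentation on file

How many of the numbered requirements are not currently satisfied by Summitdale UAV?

5

1. pre-flight checklist absent → not met
2. waiver documentation absent → not met
3. airframe inspection 372 days ago vs limit 730 → met
4. hull coverage $5,000 < $15,000 → not met
5. airspace authorization renewal 504 days ago vs limit 365 → not met
6. condition 'flies over people' does not hold → requirement n/a → met
7. condition 'flies beyond visual line of sight' holds; flight-log audit 548 days ago vs limit 540 → not met
8. Part 107 recurrent training 40 days ago vs limit 45 → met
Not met: 5 of 8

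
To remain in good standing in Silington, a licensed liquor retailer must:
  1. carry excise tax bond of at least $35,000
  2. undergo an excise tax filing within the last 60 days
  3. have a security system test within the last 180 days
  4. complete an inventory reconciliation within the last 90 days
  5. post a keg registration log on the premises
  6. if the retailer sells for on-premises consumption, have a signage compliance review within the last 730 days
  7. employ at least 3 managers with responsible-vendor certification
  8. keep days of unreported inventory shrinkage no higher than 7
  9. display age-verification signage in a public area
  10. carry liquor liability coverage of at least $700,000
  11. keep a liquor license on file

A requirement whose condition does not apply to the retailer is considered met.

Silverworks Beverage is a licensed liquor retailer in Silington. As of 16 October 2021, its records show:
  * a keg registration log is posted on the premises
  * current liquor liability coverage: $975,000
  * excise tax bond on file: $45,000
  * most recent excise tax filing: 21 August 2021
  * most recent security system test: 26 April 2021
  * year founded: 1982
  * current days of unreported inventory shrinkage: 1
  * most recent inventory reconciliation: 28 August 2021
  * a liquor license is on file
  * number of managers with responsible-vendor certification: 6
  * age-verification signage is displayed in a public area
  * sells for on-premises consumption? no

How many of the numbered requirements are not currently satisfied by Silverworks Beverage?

0

1. excise tax bond $45,000 ≥ $35,000 → met
2. excise tax filing 56 days ago vs limit 60 → met
3. security system test 173 days ago vs limit 180 → met
4. inventory reconciliation 49 days ago vs limit 90 → met
5. keg registration log present → met
6. condition 'sells for on-premises consumption' does not hold → requirement n/a → met
7. managers with responsible-vendor certification 6 ≥ 3 → met
8. days of unreported inventory shrinkage 1 ≤ 7 → met
9. age-verification signage present → met
10. liquor liability coverage $975,000 ≥ $700,000 → met
11. liquor license present → met
Not met: 0 of 11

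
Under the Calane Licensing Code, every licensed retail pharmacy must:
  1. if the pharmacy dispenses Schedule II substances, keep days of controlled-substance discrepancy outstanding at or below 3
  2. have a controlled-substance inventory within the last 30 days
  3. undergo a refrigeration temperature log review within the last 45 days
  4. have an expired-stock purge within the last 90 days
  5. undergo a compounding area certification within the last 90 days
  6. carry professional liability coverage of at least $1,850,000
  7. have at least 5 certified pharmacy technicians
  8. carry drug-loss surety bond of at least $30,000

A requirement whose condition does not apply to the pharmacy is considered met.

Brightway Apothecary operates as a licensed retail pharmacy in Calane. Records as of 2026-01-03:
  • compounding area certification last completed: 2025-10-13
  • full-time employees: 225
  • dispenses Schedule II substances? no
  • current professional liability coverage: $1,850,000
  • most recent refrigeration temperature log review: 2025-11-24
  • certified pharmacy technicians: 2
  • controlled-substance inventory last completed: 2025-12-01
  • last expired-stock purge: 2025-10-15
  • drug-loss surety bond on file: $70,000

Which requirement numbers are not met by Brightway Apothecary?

1. condition 'dispenses Schedule II substances' does not hold → requirement n/a → met
2. controlled-substance inventory 33 days ago vs limit 30 → not met
3. refrigeration temperature log review 40 days ago vs limit 45 → met
4. expired-stock purge 80 days ago vs limit 90 → met
5. compounding area certification 82 days ago vs limit 90 → met
6. professional liability coverage $1,850,000 ≥ $1,850,000 → met
7. certified pharmacy technicians 2 < 5 → not met
8. drug-loss surety bond $70,000 ≥ $30,000 → met
Not met: 2, 7

2, 7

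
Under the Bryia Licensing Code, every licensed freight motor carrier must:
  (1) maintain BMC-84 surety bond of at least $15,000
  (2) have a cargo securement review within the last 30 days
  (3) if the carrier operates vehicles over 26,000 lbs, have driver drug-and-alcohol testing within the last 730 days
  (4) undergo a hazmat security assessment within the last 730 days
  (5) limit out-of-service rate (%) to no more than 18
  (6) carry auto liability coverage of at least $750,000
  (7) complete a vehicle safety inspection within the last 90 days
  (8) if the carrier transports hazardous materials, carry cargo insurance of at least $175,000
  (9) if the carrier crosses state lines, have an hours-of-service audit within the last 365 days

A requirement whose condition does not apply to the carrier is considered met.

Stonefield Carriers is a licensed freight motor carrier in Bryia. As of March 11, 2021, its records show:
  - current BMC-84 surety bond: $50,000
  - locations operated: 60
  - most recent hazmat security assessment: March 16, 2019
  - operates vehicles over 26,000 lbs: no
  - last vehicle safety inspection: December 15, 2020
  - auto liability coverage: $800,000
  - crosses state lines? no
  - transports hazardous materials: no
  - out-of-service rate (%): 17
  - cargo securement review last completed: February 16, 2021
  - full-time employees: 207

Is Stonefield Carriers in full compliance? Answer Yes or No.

1. BMC-84 surety bond $50,000 ≥ $15,000 → met
2. cargo securement review 23 days ago vs limit 30 → met
3. condition 'operates vehicles over 26,000 lbs' does not hold → requirement n/a → met
4. hazmat security assessment 726 days ago vs limit 730 → met
5. out-of-service rate (%) 17 ≤ 18 → met
6. auto liability coverage $800,000 ≥ $750,000 → met
7. vehicle safety inspection 86 days ago vs limit 90 → met
8. condition 'transports hazardous materials' does not hold → requirement n/a → met
9. condition 'crosses state lines' does not hold → requirement n/a → met
All met.

Yes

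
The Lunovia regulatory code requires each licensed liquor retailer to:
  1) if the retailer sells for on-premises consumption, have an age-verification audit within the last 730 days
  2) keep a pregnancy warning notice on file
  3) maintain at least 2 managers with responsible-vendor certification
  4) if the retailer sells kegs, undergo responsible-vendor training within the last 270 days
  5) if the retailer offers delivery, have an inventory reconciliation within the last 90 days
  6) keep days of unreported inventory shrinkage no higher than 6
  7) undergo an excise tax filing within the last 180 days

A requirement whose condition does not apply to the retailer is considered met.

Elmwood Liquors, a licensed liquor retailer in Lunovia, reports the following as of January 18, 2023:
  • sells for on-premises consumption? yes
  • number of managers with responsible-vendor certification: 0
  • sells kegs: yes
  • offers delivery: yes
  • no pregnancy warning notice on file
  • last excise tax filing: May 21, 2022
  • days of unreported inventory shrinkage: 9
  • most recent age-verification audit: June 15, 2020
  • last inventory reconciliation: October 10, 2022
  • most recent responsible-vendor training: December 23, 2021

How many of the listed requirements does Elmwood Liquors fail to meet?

1. condition 'sells for on-premises consumption' holds; age-verification audit 947 days ago vs limit 730 → not met
2. pregnancy warning notice absent → not met
3. managers with responsible-vendor certification 0 < 2 → not met
4. condition 'sells kegs' holds; responsible-vendor training 391 days ago vs limit 270 → not met
5. condition 'offers delivery' holds; inventory reconciliation 100 days ago vs limit 90 → not met
6. days of unreported inventory shrinkage 9 > 6 → not met
7. excise tax filing 242 days ago vs limit 180 → not met
Not met: 7 of 7

7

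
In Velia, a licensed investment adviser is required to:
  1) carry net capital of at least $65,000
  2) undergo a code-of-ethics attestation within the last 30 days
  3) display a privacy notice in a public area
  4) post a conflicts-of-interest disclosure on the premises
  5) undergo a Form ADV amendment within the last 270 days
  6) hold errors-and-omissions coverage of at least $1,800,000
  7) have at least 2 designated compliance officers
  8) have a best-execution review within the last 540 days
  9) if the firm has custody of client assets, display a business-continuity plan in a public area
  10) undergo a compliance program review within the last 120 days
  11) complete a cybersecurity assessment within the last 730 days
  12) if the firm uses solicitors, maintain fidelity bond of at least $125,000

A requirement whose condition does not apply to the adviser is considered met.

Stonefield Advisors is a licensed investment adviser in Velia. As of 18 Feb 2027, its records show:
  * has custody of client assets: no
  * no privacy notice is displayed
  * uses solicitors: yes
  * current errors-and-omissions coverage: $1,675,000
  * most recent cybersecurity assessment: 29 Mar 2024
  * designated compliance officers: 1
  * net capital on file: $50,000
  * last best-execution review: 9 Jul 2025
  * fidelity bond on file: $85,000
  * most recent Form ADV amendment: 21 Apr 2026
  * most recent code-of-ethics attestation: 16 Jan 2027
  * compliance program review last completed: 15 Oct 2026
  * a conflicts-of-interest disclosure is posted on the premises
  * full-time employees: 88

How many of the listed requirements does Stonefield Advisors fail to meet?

1. net capital $50,000 < $65,000 → not met
2. code-of-ethics attestation 33 days ago vs limit 30 → not met
3. privacy notice absent → not met
4. conflicts-of-interest disclosure present → met
5. Form ADV amendment 303 days ago vs limit 270 → not met
6. errors-and-omissions coverage $1,675,000 < $1,800,000 → not met
7. designated compliance officers 1 < 2 → not met
8. best-execution review 589 days ago vs limit 540 → not met
9. condition 'has custody of client assets' does not hold → requirement n/a → met
10. compliance program review 126 days ago vs limit 120 → not met
11. cybersecurity assessment 1056 days ago vs limit 730 → not met
12. condition 'uses solicitors' holds; fidelity bond $85,000 < $125,000 → not met
Not met: 10 of 12

10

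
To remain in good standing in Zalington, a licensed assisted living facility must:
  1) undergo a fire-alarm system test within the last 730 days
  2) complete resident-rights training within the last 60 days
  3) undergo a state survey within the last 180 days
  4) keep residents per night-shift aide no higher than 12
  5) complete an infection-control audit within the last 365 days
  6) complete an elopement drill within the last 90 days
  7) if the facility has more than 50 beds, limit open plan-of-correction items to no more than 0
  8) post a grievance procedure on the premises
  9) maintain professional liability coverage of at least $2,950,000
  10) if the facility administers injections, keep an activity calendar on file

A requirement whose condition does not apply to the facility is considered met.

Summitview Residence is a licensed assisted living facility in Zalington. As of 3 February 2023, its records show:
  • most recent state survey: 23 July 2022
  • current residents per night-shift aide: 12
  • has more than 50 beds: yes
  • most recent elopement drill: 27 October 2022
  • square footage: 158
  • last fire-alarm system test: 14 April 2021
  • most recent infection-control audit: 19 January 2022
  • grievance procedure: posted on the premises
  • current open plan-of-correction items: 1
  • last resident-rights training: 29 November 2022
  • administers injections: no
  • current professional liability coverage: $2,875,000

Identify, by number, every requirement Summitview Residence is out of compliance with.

2, 3, 5, 6, 7, 9

1. fire-alarm system test 660 days ago vs limit 730 → met
2. resident-rights training 66 days ago vs limit 60 → not met
3. state survey 195 days ago vs limit 180 → not met
4. residents per night-shift aide 12 ≤ 12 → met
5. infection-control audit 380 days ago vs limit 365 → not met
6. elopement drill 99 days ago vs limit 90 → not met
7. condition 'has more than 50 beds' holds; open plan-of-correction items 1 > 0 → not met
8. grievance procedure present → met
9. professional liability coverage $2,875,000 < $2,950,000 → not met
10. condition 'administers injections' does not hold → requirement n/a → met
Not met: 2, 3, 5, 6, 7, 9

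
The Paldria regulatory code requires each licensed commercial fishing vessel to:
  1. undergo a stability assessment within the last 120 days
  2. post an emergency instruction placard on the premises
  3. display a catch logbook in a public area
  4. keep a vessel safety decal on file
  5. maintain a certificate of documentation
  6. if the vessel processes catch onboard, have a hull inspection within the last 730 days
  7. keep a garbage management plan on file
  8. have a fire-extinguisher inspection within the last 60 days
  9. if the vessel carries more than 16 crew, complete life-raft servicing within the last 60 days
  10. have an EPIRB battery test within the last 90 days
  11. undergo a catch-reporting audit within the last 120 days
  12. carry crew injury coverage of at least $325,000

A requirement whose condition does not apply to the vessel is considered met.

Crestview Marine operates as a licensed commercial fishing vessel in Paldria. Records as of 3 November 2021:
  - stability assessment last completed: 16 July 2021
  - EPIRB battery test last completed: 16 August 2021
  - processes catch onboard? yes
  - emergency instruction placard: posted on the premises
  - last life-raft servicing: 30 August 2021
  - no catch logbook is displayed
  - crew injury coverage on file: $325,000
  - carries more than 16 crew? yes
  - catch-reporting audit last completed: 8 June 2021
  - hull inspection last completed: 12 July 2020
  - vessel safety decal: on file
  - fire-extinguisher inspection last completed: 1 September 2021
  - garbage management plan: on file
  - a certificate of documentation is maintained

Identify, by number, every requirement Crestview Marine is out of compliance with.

1. stability assessment 110 days ago vs limit 120 → met
2. emergency instruction placard present → met
3. catch logbook absent → not met
4. vessel safety decal present → met
5. certificate of documentation present → met
6. condition 'processes catch onboard' holds; hull inspection 479 days ago vs limit 730 → met
7. garbage management plan present → met
8. fire-extinguisher inspection 63 days ago vs limit 60 → not met
9. condition 'carries more than 16 crew' holds; life-raft servicing 65 days ago vs limit 60 → not met
10. EPIRB battery test 79 days ago vs limit 90 → met
11. catch-reporting audit 148 days ago vs limit 120 → not met
12. crew injury coverage $325,000 ≥ $325,000 → met
Not met: 3, 8, 9, 11

3, 8, 9, 11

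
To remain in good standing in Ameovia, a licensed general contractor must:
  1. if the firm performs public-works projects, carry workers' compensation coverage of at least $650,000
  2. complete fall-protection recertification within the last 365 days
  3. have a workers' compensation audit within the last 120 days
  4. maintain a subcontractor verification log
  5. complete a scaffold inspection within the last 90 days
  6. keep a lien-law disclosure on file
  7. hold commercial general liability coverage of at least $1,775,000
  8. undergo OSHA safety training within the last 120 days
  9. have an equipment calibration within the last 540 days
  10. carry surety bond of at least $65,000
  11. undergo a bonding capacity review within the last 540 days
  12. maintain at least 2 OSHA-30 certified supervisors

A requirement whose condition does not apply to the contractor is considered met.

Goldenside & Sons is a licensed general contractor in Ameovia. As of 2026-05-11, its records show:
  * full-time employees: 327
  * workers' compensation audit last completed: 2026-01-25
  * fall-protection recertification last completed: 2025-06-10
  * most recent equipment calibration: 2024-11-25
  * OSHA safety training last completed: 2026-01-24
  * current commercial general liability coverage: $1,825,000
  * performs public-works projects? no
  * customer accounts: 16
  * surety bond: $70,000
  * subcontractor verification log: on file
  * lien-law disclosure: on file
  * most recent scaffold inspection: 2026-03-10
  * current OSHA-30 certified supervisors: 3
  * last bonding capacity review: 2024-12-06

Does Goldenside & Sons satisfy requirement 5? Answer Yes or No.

Yes

5. scaffold inspection 62 days ago vs limit 90 → met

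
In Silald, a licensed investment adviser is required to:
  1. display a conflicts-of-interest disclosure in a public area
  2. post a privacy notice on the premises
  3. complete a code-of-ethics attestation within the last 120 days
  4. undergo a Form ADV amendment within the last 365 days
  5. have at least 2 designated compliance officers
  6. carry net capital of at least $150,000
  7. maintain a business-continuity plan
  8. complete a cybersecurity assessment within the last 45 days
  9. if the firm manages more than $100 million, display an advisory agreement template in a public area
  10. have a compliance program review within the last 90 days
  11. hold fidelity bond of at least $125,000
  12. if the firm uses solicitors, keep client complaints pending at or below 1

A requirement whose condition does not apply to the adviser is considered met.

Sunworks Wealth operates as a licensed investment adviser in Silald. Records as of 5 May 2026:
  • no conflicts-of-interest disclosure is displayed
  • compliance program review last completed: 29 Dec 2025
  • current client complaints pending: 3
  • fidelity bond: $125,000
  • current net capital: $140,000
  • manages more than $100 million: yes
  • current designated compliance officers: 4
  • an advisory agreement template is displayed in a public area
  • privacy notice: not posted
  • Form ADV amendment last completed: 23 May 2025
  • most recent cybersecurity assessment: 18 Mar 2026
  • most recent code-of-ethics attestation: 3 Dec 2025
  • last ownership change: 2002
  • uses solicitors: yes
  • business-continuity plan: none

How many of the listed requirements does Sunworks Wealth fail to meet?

8

1. conflicts-of-interest disclosure absent → not met
2. privacy notice absent → not met
3. code-of-ethics attestation 153 days ago vs limit 120 → not met
4. Form ADV amendment 347 days ago vs limit 365 → met
5. designated compliance officers 4 ≥ 2 → met
6. net capital $140,000 < $150,000 → not met
7. business-continuity plan absent → not met
8. cybersecurity assessment 48 days ago vs limit 45 → not met
9. condition 'manages more than $100 million' holds; advisory agreement template present → met
10. compliance program review 127 days ago vs limit 90 → not met
11. fidelity bond $125,000 ≥ $125,000 → met
12. condition 'uses solicitors' holds; client complaints pending 3 > 1 → not met
Not met: 8 of 12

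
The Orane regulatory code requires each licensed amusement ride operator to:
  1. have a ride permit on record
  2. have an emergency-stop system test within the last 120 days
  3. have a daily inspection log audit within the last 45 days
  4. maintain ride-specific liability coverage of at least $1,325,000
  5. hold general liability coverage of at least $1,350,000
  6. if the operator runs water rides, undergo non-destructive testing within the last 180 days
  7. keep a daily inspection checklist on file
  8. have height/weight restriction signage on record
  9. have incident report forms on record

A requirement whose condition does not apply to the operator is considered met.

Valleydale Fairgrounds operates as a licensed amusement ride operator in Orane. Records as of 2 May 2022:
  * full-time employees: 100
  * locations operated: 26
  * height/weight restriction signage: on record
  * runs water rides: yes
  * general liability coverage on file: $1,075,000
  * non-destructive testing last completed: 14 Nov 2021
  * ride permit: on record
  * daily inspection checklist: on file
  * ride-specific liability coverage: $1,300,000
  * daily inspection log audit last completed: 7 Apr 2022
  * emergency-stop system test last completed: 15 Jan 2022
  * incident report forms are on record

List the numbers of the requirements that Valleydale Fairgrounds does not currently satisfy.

4, 5

1. ride permit present → met
2. emergency-stop system test 107 days ago vs limit 120 → met
3. daily inspection log audit 25 days ago vs limit 45 → met
4. ride-specific liability coverage $1,300,000 < $1,325,000 → not met
5. general liability coverage $1,075,000 < $1,350,000 → not met
6. condition 'runs water rides' holds; non-destructive testing 169 days ago vs limit 180 → met
7. daily inspection checklist present → met
8. height/weight restriction signage present → met
9. incident report forms present → met
Not met: 4, 5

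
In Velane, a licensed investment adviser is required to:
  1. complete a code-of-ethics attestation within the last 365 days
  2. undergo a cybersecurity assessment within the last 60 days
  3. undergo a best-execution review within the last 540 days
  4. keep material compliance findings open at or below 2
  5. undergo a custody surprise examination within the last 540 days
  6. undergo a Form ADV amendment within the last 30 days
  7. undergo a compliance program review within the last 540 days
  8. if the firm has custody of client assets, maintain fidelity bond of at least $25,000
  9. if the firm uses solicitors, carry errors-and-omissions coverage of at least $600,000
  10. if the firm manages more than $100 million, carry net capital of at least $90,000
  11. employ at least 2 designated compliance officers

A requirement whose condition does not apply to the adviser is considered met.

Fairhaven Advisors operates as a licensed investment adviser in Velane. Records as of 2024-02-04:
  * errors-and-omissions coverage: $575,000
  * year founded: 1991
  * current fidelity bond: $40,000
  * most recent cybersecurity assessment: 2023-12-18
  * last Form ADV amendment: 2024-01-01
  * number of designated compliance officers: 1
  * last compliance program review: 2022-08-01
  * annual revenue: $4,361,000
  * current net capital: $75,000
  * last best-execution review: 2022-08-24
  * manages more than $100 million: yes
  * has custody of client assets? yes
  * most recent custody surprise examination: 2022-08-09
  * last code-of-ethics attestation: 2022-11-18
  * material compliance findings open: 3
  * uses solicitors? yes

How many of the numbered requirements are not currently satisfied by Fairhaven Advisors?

1. code-of-ethics attestation 443 days ago vs limit 365 → not met
2. cybersecurity assessment 48 days ago vs limit 60 → met
3. best-execution review 529 days ago vs limit 540 → met
4. material compliance findings open 3 > 2 → not met
5. custody surprise examination 544 days ago vs limit 540 → not met
6. Form ADV amendment 34 days ago vs limit 30 → not met
7. compliance program review 552 days ago vs limit 540 → not met
8. condition 'has custody of client assets' holds; fidelity bond $40,000 ≥ $25,000 → met
9. condition 'uses solicitors' holds; errors-and-omissions coverage $575,000 < $600,000 → not met
10. condition 'manages more than $100 million' holds; net capital $75,000 < $90,000 → not met
11. designated compliance officers 1 < 2 → not met
Not met: 8 of 11

8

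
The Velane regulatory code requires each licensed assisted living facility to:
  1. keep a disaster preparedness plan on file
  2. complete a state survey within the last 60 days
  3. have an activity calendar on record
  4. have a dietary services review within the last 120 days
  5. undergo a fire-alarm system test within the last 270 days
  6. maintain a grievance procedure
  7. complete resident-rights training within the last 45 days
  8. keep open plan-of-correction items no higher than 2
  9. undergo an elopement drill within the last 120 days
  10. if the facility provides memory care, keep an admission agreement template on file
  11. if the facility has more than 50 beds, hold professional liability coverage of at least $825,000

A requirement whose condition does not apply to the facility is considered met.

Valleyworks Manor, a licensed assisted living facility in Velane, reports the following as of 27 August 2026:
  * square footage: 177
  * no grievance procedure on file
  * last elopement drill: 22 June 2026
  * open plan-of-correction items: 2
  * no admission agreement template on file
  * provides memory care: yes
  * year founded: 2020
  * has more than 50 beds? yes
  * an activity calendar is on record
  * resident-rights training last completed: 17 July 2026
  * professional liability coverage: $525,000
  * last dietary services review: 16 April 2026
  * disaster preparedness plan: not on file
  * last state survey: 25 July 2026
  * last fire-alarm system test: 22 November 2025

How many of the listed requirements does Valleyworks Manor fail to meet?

1. disaster preparedness plan absent → not met
2. state survey 33 days ago vs limit 60 → met
3. activity calendar present → met
4. dietary services review 133 days ago vs limit 120 → not met
5. fire-alarm system test 278 days ago vs limit 270 → not met
6. grievance procedure absent → not met
7. resident-rights training 41 days ago vs limit 45 → met
8. open plan-of-correction items 2 ≤ 2 → met
9. elopement drill 66 days ago vs limit 120 → met
10. condition 'provides memory care' holds; admission agreement template absent → not met
11. condition 'has more than 50 beds' holds; professional liability coverage $525,000 < $825,000 → not met
Not met: 6 of 11

6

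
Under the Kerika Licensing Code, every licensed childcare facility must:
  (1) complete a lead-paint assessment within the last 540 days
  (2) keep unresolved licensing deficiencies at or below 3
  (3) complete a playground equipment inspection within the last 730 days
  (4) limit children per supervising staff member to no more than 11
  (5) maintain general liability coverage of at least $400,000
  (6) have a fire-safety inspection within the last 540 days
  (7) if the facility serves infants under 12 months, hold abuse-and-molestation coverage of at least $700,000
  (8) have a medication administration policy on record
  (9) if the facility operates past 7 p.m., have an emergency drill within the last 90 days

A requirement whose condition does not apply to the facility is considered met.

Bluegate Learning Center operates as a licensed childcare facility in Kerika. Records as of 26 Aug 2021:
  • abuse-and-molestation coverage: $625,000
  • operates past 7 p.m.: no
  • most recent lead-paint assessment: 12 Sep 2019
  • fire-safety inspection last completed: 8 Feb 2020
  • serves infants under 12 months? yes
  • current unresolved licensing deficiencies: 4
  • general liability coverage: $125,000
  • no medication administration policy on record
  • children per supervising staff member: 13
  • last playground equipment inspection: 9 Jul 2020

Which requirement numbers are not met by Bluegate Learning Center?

1. lead-paint assessment 714 days ago vs limit 540 → not met
2. unresolved licensing deficiencies 4 > 3 → not met
3. playground equipment inspection 413 days ago vs limit 730 → met
4. children per supervising staff member 13 > 11 → not met
5. general liability coverage $125,000 < $400,000 → not met
6. fire-safety inspection 565 days ago vs limit 540 → not met
7. condition 'serves infants under 12 months' holds; abuse-and-molestation coverage $625,000 < $700,000 → not met
8. medication administration policy absent → not met
9. condition 'operates past 7 p.m.' does not hold → requirement n/a → met
Not met: 1, 2, 4, 5, 6, 7, 8

1, 2, 4, 5, 6, 7, 8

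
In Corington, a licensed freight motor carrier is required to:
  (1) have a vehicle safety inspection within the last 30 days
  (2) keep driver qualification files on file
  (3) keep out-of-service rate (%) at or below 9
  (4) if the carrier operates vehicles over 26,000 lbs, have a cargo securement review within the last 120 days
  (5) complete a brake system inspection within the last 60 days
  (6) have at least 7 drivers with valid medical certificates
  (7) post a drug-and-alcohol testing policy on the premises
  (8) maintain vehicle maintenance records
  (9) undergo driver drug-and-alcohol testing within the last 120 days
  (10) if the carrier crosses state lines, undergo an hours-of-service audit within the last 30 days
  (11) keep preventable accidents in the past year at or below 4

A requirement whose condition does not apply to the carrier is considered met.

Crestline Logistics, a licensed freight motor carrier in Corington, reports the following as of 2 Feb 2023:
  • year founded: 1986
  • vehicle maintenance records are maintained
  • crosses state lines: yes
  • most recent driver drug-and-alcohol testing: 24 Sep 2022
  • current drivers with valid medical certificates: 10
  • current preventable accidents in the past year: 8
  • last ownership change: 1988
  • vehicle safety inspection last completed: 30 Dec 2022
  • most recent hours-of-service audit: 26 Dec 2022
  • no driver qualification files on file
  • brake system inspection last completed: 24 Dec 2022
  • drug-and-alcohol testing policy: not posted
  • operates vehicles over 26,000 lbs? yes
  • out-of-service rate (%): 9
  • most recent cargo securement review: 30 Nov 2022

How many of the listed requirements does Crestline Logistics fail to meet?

6

1. vehicle safety inspection 34 days ago vs limit 30 → not met
2. driver qualification files absent → not met
3. out-of-service rate (%) 9 ≤ 9 → met
4. condition 'operates vehicles over 26,000 lbs' holds; cargo securement review 64 days ago vs limit 120 → met
5. brake system inspection 40 days ago vs limit 60 → met
6. drivers with valid medical certificates 10 ≥ 7 → met
7. drug-and-alcohol testing policy absent → not met
8. vehicle maintenance records present → met
9. driver drug-and-alcohol testing 131 days ago vs limit 120 → not met
10. condition 'crosses state lines' holds; hours-of-service audit 38 days ago vs limit 30 → not met
11. preventable accidents in the past year 8 > 4 → not met
Not met: 6 of 11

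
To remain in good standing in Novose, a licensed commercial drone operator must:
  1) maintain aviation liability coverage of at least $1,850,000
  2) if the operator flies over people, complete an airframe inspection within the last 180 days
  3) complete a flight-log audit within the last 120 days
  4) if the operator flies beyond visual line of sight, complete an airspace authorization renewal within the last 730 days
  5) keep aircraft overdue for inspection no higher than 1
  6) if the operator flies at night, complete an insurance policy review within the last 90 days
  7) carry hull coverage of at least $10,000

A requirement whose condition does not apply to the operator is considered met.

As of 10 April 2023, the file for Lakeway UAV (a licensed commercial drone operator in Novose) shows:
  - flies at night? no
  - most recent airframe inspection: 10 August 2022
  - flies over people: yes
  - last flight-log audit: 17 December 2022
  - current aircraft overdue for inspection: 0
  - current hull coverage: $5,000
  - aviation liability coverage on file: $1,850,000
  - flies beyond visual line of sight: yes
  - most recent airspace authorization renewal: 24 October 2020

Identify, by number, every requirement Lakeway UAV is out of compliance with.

2, 4, 7

1. aviation liability coverage $1,850,000 ≥ $1,850,000 → met
2. condition 'flies over people' holds; airframe inspection 243 days ago vs limit 180 → not met
3. flight-log audit 114 days ago vs limit 120 → met
4. condition 'flies beyond visual line of sight' holds; airspace authorization renewal 898 days ago vs limit 730 → not met
5. aircraft overdue for inspection 0 ≤ 1 → met
6. condition 'flies at night' does not hold → requirement n/a → met
7. hull coverage $5,000 < $10,000 → not met
Not met: 2, 4, 7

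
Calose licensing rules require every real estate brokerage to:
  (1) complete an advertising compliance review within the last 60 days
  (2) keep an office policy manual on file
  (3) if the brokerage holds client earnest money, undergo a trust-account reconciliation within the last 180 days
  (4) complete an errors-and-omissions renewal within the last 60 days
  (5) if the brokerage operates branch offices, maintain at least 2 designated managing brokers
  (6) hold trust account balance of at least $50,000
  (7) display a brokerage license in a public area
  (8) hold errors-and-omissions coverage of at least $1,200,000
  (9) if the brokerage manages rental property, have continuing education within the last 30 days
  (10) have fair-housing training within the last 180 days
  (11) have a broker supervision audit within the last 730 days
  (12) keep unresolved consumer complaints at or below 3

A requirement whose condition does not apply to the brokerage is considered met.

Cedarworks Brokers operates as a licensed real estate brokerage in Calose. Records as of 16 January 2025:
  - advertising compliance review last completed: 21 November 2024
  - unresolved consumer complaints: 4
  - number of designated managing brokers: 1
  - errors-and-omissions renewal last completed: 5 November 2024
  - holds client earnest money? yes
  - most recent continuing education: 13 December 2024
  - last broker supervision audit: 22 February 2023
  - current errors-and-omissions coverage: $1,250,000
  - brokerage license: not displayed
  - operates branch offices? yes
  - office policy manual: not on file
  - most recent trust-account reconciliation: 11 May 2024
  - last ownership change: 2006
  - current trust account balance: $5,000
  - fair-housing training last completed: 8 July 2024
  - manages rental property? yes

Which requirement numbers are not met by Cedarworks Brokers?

1. advertising compliance review 56 days ago vs limit 60 → met
2. office policy manual absent → not met
3. condition 'holds client earnest money' holds; trust-account reconciliation 250 days ago vs limit 180 → not met
4. errors-and-omissions renewal 72 days ago vs limit 60 → not met
5. condition 'operates branch offices' holds; designated managing brokers 1 < 2 → not met
6. trust account balance $5,000 < $50,000 → not met
7. brokerage license absent → not met
8. errors-and-omissions coverage $1,250,000 ≥ $1,200,000 → met
9. condition 'manages rental property' holds; continuing education 34 days ago vs limit 30 → not met
10. fair-housing training 192 days ago vs limit 180 → not met
11. broker supervision audit 694 days ago vs limit 730 → met
12. unresolved consumer complaints 4 > 3 → not met
Not met: 2, 3, 4, 5, 6, 7, 9, 10, 12

2, 3, 4, 5, 6, 7, 9, 10, 12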